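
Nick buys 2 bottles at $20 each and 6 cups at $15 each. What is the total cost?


Cost of bottles:
2 x $20 = $40
Cost of cups:
6 x $15 = $90
Add both:
$40 + $90 = $130

$130


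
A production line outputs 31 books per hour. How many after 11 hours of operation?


Production rate: 31 books per hour
Time: 11 hours
Total: 31 x 11 = 341 books

341 books


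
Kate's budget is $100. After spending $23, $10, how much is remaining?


Add up expenses:
$23 + $10 = $33
Subtract from budget:
$100 - $33 = $67

$67


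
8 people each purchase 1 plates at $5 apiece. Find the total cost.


Cost per person:
1 x $5 = $5
Group total:
8 x $5 = $40

$40


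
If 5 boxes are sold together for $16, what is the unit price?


Total cost: $16
Number of items: 5
Unit price: $16 / 5 = $3.20

$3.20


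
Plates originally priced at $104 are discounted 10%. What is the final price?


Calculate the discount amount:
10% of $104 = $10.40
Subtract from original:
$104 - $10.40 = $93.60

$93.60


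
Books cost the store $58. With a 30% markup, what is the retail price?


Calculate the markup amount:
30% of $58 = $17.40
Add to cost:
$58 + $17.40 = $75.40

$75.40


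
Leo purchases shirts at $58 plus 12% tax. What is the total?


Calculate the tax:
12% of $58 = $6.96
Add tax to price:
$58 + $6.96 = $64.96

$64.96


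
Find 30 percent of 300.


Convert percentage to decimal:
30% = 0.3
Multiply:
300 x 0.3 = 90

90


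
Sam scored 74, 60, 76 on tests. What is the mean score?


Add the scores:
74 + 60 + 76 = 210
Divide by the number of tests:
210 / 3 = 70

70


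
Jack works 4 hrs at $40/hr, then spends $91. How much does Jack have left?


Calculate earnings:
4 x $40 = $160
Subtract spending:
$160 - $91 = $69

$69


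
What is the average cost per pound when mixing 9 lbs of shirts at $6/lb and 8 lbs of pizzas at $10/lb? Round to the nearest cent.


Cost of shirts:
9 x $6 = $54
Cost of pizzas:
8 x $10 = $80
Total cost: $54 + $80 = $134
Total weight: 17 lbs
Average: $134 / 17 = $7.8823... ≈ $7.88/lb

$7.88/lb


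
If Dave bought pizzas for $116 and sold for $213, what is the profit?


Selling price = $213
Cost price = $116
Profit = selling price - cost price:
Profit = $213 - $116 = $97

$97


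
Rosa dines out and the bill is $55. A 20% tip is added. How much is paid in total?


Calculate the tip:
20% of $55 = $11
Add tip to meal cost:
$55 + $11 = $66

$66


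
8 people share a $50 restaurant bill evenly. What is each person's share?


Total bill: $50
Number of people: 8
Each pays: $50 / 8 = $6.25

$6.25


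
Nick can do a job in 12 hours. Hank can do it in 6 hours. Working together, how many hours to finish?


Nick's rate: 1/12 of the job per hour
Hank's rate: 1/6 of the job per hour
Combined rate: 1/12 + 1/6 = 1/4 per hour
Time = 1 / (1/4) = 4 hours

4 hours


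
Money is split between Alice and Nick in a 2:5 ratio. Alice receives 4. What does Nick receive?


Find the multiplier:
4 / 2 = 2
Apply to Nick's share:
5 x 2 = 10

10


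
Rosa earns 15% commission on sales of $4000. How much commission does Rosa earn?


Convert rate to decimal:
15% = 0.15
Multiply by sales:
$4000 x 0.15 = $600

$600


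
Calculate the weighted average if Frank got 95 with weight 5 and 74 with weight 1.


Weighted sum:
5 x 95 + 1 x 74 = 549
Total weight:
5 + 1 = 6
Weighted average:
549 / 6 = 91.5

91.5


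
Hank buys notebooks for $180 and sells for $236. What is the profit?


Selling price = $236
Cost price = $180
Profit = selling price - cost price:
Profit = $236 - $180 = $56

$56


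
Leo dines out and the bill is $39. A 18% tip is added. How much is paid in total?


Calculate the tip:
18% of $39 = $7.02
Add tip to meal cost:
$39 + $7.02 = $46.02

$46.02


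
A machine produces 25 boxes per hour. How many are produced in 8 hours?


Production rate: 25 boxes per hour
Time: 8 hours
Total: 25 x 8 = 200 boxes

200 boxes


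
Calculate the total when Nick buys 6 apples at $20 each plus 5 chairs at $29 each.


Cost of apples:
6 x $20 = $120
Cost of chairs:
5 x $29 = $145
Add both:
$120 + $145 = $265

$265


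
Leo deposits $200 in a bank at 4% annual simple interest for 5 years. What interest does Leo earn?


Use the formula I = P x R x T / 100
P x R x T = 200 x 4 x 5 = 4000
I = 4000 / 100 = $40

$40


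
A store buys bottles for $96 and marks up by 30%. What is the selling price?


Calculate the markup amount:
30% of $96 = $28.80
Add to cost:
$96 + $28.80 = $124.80

$124.80


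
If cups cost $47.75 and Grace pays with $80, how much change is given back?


Start with the amount paid:
$80
Subtract the price:
$80 - $47.75 = $32.25

$32.25


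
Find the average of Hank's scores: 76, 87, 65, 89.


Add the scores:
76 + 87 + 65 + 89 = 317
Divide by the number of tests:
317 / 4 = 79.25

79.25


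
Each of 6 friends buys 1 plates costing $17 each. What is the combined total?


Cost per person:
1 x $17 = $17
Group total:
6 x $17 = $102

$102


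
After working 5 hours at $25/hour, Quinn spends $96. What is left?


Calculate earnings:
5 x $25 = $125
Subtract spending:
$125 - $96 = $29

$29


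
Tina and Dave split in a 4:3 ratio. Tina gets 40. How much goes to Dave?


Find the multiplier:
40 / 4 = 10
Apply to Dave's share:
3 x 10 = 30

30


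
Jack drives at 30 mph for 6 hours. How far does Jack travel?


Use the formula: distance = speed x time
Speed = 30 mph, Time = 6 hours
30 x 6 = 180 miles

180 miles


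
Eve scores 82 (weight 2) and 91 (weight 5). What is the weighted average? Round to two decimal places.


Weighted sum:
2 x 82 + 5 x 91 = 619
Total weight:
2 + 5 = 7
Weighted average:
619 / 7 = 88.4285... ≈ 88.43

88.43


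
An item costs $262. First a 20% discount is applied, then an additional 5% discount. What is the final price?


First discount:
20% of $262 = $52.40
Price after first discount:
$262 - $52.40 = $209.60
Second discount:
5% of $209.60 = $10.48
Final price:
$209.60 - $10.48 = $199.12

$199.12


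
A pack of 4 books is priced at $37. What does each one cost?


Total cost: $37
Number of items: 4
Unit price: $37 / 4 = $9.25

$9.25


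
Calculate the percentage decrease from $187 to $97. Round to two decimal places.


Find the absolute change:
|97 - 187| = 90
Divide by original and multiply by 100:
90 / 187 x 100 = 48.1283...% ≈ 48.13%

48.13%


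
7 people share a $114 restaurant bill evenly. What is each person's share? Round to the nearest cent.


Total bill: $114
Number of people: 7
Each pays: $114 / 7 = $16.2857... ≈ $16.29

$16.29


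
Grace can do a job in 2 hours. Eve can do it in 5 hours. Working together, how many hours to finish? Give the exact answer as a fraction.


Grace's rate: 1/2 of the job per hour
Eve's rate: 1/5 of the job per hour
Combined rate: 1/2 + 1/5 = 7/10 per hour
Time = 1 / (7/10) = 10/7 hours (≈ 1.43 hours)

10/7 hours


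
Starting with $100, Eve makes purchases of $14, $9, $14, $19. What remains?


Add up expenses:
$14 + $9 + $14 + $19 = $56
Subtract from budget:
$100 - $56 = $44

$44


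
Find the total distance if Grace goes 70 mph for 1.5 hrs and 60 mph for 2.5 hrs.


Leg 1 distance:
70 x 1.5 = 105 miles
Leg 2 distance:
60 x 2.5 = 150 miles
Total distance:
105 + 150 = 255 miles

255 miles


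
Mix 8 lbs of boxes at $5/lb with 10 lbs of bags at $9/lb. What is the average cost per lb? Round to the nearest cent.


Cost of boxes:
8 x $5 = $40
Cost of bags:
10 x $9 = $90
Total cost: $40 + $90 = $130
Total weight: 18 lbs
Average: $130 / 18 = $7.2222... ≈ $7.22/lb

$7.22/lb


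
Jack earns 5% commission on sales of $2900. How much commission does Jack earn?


Convert rate to decimal:
5% = 0.05
Multiply by sales:
$2900 x 0.05 = $145

$145


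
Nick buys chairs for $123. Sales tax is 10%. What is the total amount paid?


Calculate the tax:
10% of $123 = $12.30
Add tax to price:
$123 + $12.30 = $135.30

$135.30


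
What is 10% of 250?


Convert percentage to decimal:
10% = 0.1
Multiply:
250 x 0.1 = 25

25


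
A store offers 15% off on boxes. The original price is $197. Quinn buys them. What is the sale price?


Calculate the discount amount:
15% of $197 = $29.55
Subtract from original:
$197 - $29.55 = $167.45

$167.45


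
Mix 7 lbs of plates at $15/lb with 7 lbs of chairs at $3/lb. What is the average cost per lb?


Cost of plates:
7 x $15 = $105
Cost of chairs:
7 x $3 = $21
Total cost: $105 + $21 = $126
Total weight: 14 lbs
Average: $126 / 14 = $9/lb

$9/lb


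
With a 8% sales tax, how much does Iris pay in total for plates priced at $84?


Calculate the tax:
8% of $84 = $6.72
Add tax to price:
$84 + $6.72 = $90.72

$90.72


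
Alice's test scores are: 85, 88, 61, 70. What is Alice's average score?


Add the scores:
85 + 88 + 61 + 70 = 304
Divide by the number of tests:
304 / 4 = 76

76


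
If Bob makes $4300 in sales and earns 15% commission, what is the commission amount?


Convert rate to decimal:
15% = 0.15
Multiply by sales:
$4300 x 0.15 = $645

$645


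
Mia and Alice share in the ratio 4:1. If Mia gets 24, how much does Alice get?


Find the multiplier:
24 / 4 = 6
Apply to Alice's share:
1 x 6 = 6

6


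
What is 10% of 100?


Convert percentage to decimal:
10% = 0.1
Multiply:
100 x 0.1 = 10

10


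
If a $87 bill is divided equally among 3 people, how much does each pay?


Total bill: $87
Number of people: 3
Each pays: $87 / 3 = $29

$29


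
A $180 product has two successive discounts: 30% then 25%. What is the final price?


First discount:
30% of $180 = $54
Price after first discount:
$180 - $54 = $126
Second discount:
25% of $126 = $31.50
Final price:
$126 - $31.50 = $94.50

$94.50


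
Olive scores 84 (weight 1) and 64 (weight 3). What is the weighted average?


Weighted sum:
1 x 84 + 3 x 64 = 276
Total weight:
1 + 3 = 4
Weighted average:
276 / 4 = 69

69


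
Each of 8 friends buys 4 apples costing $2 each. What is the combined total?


Cost per person:
4 x $2 = $8
Group total:
8 x $8 = $64

$64


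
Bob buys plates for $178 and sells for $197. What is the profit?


Selling price = $197
Cost price = $178
Profit = selling price - cost price:
Profit = $197 - $178 = $19

$19


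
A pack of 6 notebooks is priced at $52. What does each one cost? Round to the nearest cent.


Total cost: $52
Number of items: 6
Unit price: $52 / 6 = $8.6666... ≈ $8.67

$8.67


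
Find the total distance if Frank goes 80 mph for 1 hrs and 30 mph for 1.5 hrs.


Leg 1 distance:
80 x 1 = 80 miles
Leg 2 distance:
30 x 1.5 = 45 miles
Total distance:
80 + 45 = 125 miles

125 miles


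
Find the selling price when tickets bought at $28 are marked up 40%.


Calculate the markup amount:
40% of $28 = $11.20
Add to cost:
$28 + $11.20 = $39.20

$39.20


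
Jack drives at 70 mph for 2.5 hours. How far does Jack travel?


Use the formula: distance = speed x time
Speed = 70 mph, Time = 2.5 hours
70 x 2.5 = 175 miles

175 miles


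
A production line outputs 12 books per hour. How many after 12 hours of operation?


Production rate: 12 books per hour
Time: 12 hours
Total: 12 x 12 = 144 books

144 books


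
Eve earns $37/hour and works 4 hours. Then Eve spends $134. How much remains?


Calculate earnings:
4 x $37 = $148
Subtract spending:
$148 - $134 = $14

$14


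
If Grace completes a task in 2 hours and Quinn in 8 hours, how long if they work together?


Grace's rate: 1/2 of the job per hour
Quinn's rate: 1/8 of the job per hour
Combined rate: 1/2 + 1/8 = 5/8 per hour
Time = 1 / (5/8) = 8/5 = 1.6 hours

1.6 hours


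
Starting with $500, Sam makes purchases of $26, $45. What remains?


Add up expenses:
$26 + $45 = $71
Subtract from budget:
$500 - $71 = $429

$429


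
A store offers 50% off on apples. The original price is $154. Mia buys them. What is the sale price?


Calculate the discount amount:
50% of $154 = $77
Subtract from original:
$154 - $77 = $77

$77


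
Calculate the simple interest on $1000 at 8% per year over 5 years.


Use the formula I = P x R x T / 100
P x R x T = 1000 x 8 x 5 = 40000
I = 40000 / 100 = $400

$400


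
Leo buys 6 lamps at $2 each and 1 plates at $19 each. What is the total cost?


Cost of lamps:
6 x $2 = $12
Cost of plates:
1 x $19 = $19
Add both:
$12 + $19 = $31

$31


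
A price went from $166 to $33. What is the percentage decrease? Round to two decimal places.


Find the absolute change:
|33 - 166| = 133
Divide by original and multiply by 100:
133 / 166 x 100 = 80.1204...% ≈ 80.12%

80.12%


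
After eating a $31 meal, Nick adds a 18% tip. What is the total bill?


Calculate the tip:
18% of $31 = $5.58
Add tip to meal cost:
$31 + $5.58 = $36.58

$36.58


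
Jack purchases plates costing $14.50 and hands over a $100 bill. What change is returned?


Start with the amount paid:
$100
Subtract the price:
$100 - $14.50 = $85.50

$85.50


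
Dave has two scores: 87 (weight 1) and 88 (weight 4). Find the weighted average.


Weighted sum:
1 x 87 + 4 x 88 = 439
Total weight:
1 + 4 = 5
Weighted average:
439 / 5 = 87.8

87.8


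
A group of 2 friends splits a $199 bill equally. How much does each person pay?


Total bill: $199
Number of people: 2
Each pays: $199 / 2 = $99.50

$99.50


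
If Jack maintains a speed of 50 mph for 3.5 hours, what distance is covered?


Use the formula: distance = speed x time
Speed = 50 mph, Time = 3.5 hours
50 x 3.5 = 175 miles

175 miles


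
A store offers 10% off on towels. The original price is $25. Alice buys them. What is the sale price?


Calculate the discount amount:
10% of $25 = $2.50
Subtract from original:
$25 - $2.50 = $22.50

$22.50


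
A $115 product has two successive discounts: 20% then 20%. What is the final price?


First discount:
20% of $115 = $23
Price after first discount:
$115 - $23 = $92
Second discount:
20% of $92 = $18.40
Final price:
$92 - $18.40 = $73.60

$73.60


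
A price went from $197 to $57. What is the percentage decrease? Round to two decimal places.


Find the absolute change:
|57 - 197| = 140
Divide by original and multiply by 100:
140 / 197 x 100 = 71.0659...% ≈ 71.07%

71.07%


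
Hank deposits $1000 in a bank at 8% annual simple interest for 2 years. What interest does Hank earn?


Use the formula I = P x R x T / 100
P x R x T = 1000 x 8 x 2 = 16000
I = 16000 / 100 = $160

$160


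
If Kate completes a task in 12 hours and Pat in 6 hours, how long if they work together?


Kate's rate: 1/12 of the job per hour
Pat's rate: 1/6 of the job per hour
Combined rate: 1/12 + 1/6 = 1/4 per hour
Time = 1 / (1/4) = 4 hours

4 hours


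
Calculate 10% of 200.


Convert percentage to decimal:
10% = 0.1
Multiply:
200 x 0.1 = 20

20


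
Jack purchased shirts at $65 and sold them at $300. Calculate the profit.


Selling price = $300
Cost price = $65
Profit = selling price - cost price:
Profit = $300 - $65 = $235

$235


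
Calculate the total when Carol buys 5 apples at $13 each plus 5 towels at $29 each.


Cost of apples:
5 x $13 = $65
Cost of towels:
5 x $29 = $145
Add both:
$65 + $145 = $210

$210


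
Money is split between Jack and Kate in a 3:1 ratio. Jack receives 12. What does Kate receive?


Find the multiplier:
12 / 3 = 4
Apply to Kate's share:
1 x 4 = 4

4


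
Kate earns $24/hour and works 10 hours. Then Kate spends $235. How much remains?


Calculate earnings:
10 x $24 = $240
Subtract spending:
$240 - $235 = $5

$5


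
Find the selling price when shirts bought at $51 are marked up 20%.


Calculate the markup amount:
20% of $51 = $10.20
Add to cost:
$51 + $10.20 = $61.20

$61.20


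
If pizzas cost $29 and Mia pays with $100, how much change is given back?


Start with the amount paid:
$100
Subtract the price:
$100 - $29 = $71

$71


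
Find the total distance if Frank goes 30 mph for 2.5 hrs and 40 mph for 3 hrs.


Leg 1 distance:
30 x 2.5 = 75 miles
Leg 2 distance:
40 x 3 = 120 miles
Total distance:
75 + 120 = 195 miles

195 miles


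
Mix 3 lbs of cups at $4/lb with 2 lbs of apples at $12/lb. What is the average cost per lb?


Cost of cups:
3 x $4 = $12
Cost of apples:
2 x $12 = $24
Total cost: $12 + $24 = $36
Total weight: 5 lbs
Average: $36 / 5 = $7.20/lb

$7.20/lb


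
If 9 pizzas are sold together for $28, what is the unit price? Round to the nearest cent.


Total cost: $28
Number of items: 9
Unit price: $28 / 9 = $3.1111... ≈ $3.11

$3.11


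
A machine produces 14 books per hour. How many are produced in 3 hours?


Production rate: 14 books per hour
Time: 3 hours
Total: 14 x 3 = 42 books

42 books


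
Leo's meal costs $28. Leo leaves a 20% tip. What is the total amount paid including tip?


Calculate the tip:
20% of $28 = $5.60
Add tip to meal cost:
$28 + $5.60 = $33.60

$33.60


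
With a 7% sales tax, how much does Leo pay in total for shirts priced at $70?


Calculate the tax:
7% of $70 = $4.90
Add tax to price:
$70 + $4.90 = $74.90

$74.90


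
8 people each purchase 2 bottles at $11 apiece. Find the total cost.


Cost per person:
2 x $11 = $22
Group total:
8 x $22 = $176

$176


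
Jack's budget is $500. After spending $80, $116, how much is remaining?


Add up expenses:
$80 + $116 = $196
Subtract from budget:
$500 - $196 = $304

$304


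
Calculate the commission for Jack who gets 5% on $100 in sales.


Convert rate to decimal:
5% = 0.05
Multiply by sales:
$100 x 0.05 = $5

$5


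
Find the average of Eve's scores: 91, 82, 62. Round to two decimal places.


Add the scores:
91 + 82 + 62 = 235
Divide by the number of tests:
235 / 3 = 78.3333... ≈ 78.33

78.33


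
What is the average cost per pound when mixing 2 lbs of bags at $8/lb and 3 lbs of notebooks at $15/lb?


Cost of bags:
2 x $8 = $16
Cost of notebooks:
3 x $15 = $45
Total cost: $16 + $45 = $61
Total weight: 5 lbs
Average: $61 / 5 = $12.20/lb

$12.20/lb


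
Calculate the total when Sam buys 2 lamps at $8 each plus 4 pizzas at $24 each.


Cost of lamps:
2 x $8 = $16
Cost of pizzas:
4 x $24 = $96
Add both:
$16 + $96 = $112

$112


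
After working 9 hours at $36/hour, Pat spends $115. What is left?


Calculate earnings:
9 x $36 = $324
Subtract spending:
$324 - $115 = $209

$209


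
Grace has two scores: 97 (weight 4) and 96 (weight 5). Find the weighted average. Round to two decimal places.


Weighted sum:
4 x 97 + 5 x 96 = 868
Total weight:
4 + 5 = 9
Weighted average:
868 / 9 = 96.4444... ≈ 96.44

96.44


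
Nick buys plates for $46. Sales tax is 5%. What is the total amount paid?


Calculate the tax:
5% of $46 = $2.30
Add tax to price:
$46 + $2.30 = $48.30

$48.30


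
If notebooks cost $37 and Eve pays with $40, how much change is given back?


Start with the amount paid:
$40
Subtract the price:
$40 - $37 = $3

$3


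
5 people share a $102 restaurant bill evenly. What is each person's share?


Total bill: $102
Number of people: 5
Each pays: $102 / 5 = $20.40

$20.40


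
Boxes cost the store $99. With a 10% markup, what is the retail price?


Calculate the markup amount:
10% of $99 = $9.90
Add to cost:
$99 + $9.90 = $108.90

$108.90


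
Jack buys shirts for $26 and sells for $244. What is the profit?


Selling price = $244
Cost price = $26
Profit = selling price - cost price:
Profit = $244 - $26 = $218

$218


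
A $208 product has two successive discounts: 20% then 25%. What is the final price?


First discount:
20% of $208 = $41.60
Price after first discount:
$208 - $41.60 = $166.40
Second discount:
25% of $166.40 = $41.60
Final price:
$166.40 - $41.60 = $124.80

$124.80


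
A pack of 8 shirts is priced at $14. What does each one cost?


Total cost: $14
Number of items: 8
Unit price: $14 / 8 = $1.75

$1.75


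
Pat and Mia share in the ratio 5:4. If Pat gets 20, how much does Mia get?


Find the multiplier:
20 / 5 = 4
Apply to Mia's share:
4 x 4 = 16

16


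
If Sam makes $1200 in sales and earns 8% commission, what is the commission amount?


Convert rate to decimal:
8% = 0.08
Multiply by sales:
$1200 x 0.08 = $96

$96


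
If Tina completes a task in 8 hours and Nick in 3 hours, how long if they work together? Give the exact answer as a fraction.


Tina's rate: 1/8 of the job per hour
Nick's rate: 1/3 of the job per hour
Combined rate: 1/8 + 1/3 = 11/24 per hour
Time = 1 / (11/24) = 24/11 hours (≈ 2.18 hours)

24/11 hours


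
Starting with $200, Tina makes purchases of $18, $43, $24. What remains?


Add up expenses:
$18 + $43 + $24 = $85
Subtract from budget:
$200 - $85 = $115

$115


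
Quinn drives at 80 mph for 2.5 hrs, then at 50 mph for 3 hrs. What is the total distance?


Leg 1 distance:
80 x 2.5 = 200 miles
Leg 2 distance:
50 x 3 = 150 miles
Total distance:
200 + 150 = 350 miles

350 miles


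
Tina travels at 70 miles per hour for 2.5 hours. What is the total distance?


Use the formula: distance = speed x time
Speed = 70 mph, Time = 2.5 hours
70 x 2.5 = 175 miles

175 miles


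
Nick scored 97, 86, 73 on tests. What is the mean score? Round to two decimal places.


Add the scores:
97 + 86 + 73 = 256
Divide by the number of tests:
256 / 3 = 85.3333... ≈ 85.33

85.33


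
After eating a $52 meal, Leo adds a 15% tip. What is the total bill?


Calculate the tip:
15% of $52 = $7.80
Add tip to meal cost:
$52 + $7.80 = $59.80

$59.80


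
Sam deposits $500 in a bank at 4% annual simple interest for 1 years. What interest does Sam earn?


Use the formula I = P x R x T / 100
P x R x T = 500 x 4 x 1 = 2000
I = 2000 / 100 = $20

$20


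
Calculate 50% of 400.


Convert percentage to decimal:
50% = 0.5
Multiply:
400 x 0.5 = 200

200


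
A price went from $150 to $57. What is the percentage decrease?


Find the absolute change:
|57 - 150| = 93
Divide by original and multiply by 100:
93 / 150 x 100 = 62%

62%


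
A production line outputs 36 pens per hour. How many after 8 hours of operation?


Production rate: 36 pens per hour
Time: 8 hours
Total: 36 x 8 = 288 pens

288 pens


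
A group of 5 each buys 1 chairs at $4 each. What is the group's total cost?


Cost per person:
1 x $4 = $4
Group total:
5 x $4 = $20

$20


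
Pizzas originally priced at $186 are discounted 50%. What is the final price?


Calculate the discount amount:
50% of $186 = $93
Subtract from original:
$186 - $93 = $93

$93


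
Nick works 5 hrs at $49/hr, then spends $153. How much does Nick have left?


Calculate earnings:
5 x $49 = $245
Subtract spending:
$245 - $153 = $92

$92


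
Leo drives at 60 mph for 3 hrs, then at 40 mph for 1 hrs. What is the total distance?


Leg 1 distance:
60 x 3 = 180 miles
Leg 2 distance:
40 x 1 = 40 miles
Total distance:
180 + 40 = 220 miles

220 miles


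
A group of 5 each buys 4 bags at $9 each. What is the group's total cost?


Cost per person:
4 x $9 = $36
Group total:
5 x $36 = $180

$180


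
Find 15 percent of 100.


Convert percentage to decimal:
15% = 0.15
Multiply:
100 x 0.15 = 15

15


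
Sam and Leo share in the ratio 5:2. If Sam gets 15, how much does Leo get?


Find the multiplier:
15 / 5 = 3
Apply to Leo's share:
2 x 3 = 6

6


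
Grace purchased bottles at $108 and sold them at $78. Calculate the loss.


Selling price = $78
Cost price = $108
Loss = cost price - selling price:
Loss = $108 - $78 = $30

$30


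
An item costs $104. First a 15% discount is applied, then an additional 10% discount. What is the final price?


First discount:
15% of $104 = $15.60
Price after first discount:
$104 - $15.60 = $88.40
Second discount:
10% of $88.40 = $8.84
Final price:
$88.40 - $8.84 = $79.56

$79.56


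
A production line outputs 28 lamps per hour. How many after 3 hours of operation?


Production rate: 28 lamps per hour
Time: 3 hours
Total: 28 x 3 = 84 lamps

84 lamps


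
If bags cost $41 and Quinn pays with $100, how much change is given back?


Start with the amount paid:
$100
Subtract the price:
$100 - $41 = $59

$59


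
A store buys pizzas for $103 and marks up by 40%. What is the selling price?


Calculate the markup amount:
40% of $103 = $41.20
Add to cost:
$103 + $41.20 = $144.20

$144.20


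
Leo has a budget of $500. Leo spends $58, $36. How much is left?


Add up expenses:
$58 + $36 = $94
Subtract from budget:
$500 - $94 = $406

$406


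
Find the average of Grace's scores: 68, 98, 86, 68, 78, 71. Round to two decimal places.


Add the scores:
68 + 98 + 86 + 68 + 78 + 71 = 469
Divide by the number of tests:
469 / 6 = 78.1666... ≈ 78.17

78.17


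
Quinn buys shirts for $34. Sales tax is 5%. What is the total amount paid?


Calculate the tax:
5% of $34 = $1.70
Add tax to price:
$34 + $1.70 = $35.70

$35.70


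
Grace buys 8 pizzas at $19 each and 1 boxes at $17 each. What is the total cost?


Cost of pizzas:
8 x $19 = $152
Cost of boxes:
1 x $17 = $17
Add both:
$152 + $17 = $169

$169


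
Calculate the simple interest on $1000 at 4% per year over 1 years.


Use the formula I = P x R x T / 100
P x R x T = 1000 x 4 x 1 = 4000
I = 4000 / 100 = $40

$40


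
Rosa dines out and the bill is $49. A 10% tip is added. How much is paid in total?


Calculate the tip:
10% of $49 = $4.90
Add tip to meal cost:
$49 + $4.90 = $53.90

$53.90


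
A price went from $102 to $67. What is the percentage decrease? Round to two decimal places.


Find the absolute change:
|67 - 102| = 35
Divide by original and multiply by 100:
35 / 102 x 100 = 34.3137...% ≈ 34.31%

34.31%


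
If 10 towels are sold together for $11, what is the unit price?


Total cost: $11
Number of items: 10
Unit price: $11 / 10 = $1.10

$1.10


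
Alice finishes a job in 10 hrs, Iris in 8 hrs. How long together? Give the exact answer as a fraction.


Alice's rate: 1/10 of the job per hour
Iris's rate: 1/8 of the job per hour
Combined rate: 1/10 + 1/8 = 9/40 per hour
Time = 1 / (9/40) = 40/9 hours (≈ 4.44 hours)

40/9 hours


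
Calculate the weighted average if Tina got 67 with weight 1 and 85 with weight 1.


Weighted sum:
1 x 67 + 1 x 85 = 152
Total weight:
1 + 1 = 2
Weighted average:
152 / 2 = 76

76


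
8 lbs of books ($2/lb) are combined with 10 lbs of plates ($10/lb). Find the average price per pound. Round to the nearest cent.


Cost of books:
8 x $2 = $16
Cost of plates:
10 x $10 = $100
Total cost: $16 + $100 = $116
Total weight: 18 lbs
Average: $116 / 18 = $6.4444... ≈ $6.44/lb

$6.44/lb


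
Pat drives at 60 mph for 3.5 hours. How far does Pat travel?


Use the formula: distance = speed x time
Speed = 60 mph, Time = 3.5 hours
60 x 3.5 = 210 miles

210 miles


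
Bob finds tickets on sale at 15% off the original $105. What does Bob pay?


Calculate the discount amount:
15% of $105 = $15.75
Subtract from original:
$105 - $15.75 = $89.25

$89.25


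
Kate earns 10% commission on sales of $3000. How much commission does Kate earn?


Convert rate to decimal:
10% = 0.1
Multiply by sales:
$3000 x 0.1 = $300

$300


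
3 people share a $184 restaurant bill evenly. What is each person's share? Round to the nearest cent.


Total bill: $184
Number of people: 3
Each pays: $184 / 3 = $61.3333... ≈ $61.33

$61.33


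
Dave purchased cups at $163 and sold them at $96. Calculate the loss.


Selling price = $96
Cost price = $163
Loss = cost price - selling price:
Loss = $163 - $96 = $67

$67


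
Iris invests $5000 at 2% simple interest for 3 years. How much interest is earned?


Use the formula I = P x R x T / 100
P x R x T = 5000 x 2 x 3 = 30000
I = 30000 / 100 = $300

$300


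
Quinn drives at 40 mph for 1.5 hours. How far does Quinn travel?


Use the formula: distance = speed x time
Speed = 40 mph, Time = 1.5 hours
40 x 1.5 = 60 miles

60 miles


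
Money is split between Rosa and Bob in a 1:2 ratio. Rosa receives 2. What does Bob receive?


Find the multiplier:
2 / 1 = 2
Apply to Bob's share:
2 x 2 = 4

4


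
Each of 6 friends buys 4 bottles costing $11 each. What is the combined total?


Cost per person:
4 x $11 = $44
Group total:
6 x $44 = $264

$264


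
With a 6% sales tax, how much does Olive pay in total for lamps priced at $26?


Calculate the tax:
6% of $26 = $1.56
Add tax to price:
$26 + $1.56 = $27.56

$27.56


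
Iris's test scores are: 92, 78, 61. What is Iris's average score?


Add the scores:
92 + 78 + 61 = 231
Divide by the number of tests:
231 / 3 = 77

77


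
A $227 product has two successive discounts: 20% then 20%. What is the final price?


First discount:
20% of $227 = $45.40
Price after first discount:
$227 - $45.40 = $181.60
Second discount:
20% of $181.60 = $36.32
Final price:
$181.60 - $36.32 = $145.28

$145.28


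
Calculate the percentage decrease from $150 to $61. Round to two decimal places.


Find the absolute change:
|61 - 150| = 89
Divide by original and multiply by 100:
89 / 150 x 100 = 59.3333...% ≈ 59.33%

59.33%


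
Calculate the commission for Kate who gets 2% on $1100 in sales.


Convert rate to decimal:
2% = 0.02
Multiply by sales:
$1100 x 0.02 = $22

$22


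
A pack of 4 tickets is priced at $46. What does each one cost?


Total cost: $46
Number of items: 4
Unit price: $46 / 4 = $11.50

$11.50


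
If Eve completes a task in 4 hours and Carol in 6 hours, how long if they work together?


Eve's rate: 1/4 of the job per hour
Carol's rate: 1/6 of the job per hour
Combined rate: 1/4 + 1/6 = 5/12 per hour
Time = 1 / (5/12) = 12/5 = 2.4 hours

2.4 hours


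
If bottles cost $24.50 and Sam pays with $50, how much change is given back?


Start with the amount paid:
$50
Subtract the price:
$50 - $24.50 = $25.50

$25.50


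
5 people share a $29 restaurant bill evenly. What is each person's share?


Total bill: $29
Number of people: 5
Each pays: $29 / 5 = $5.80

$5.80


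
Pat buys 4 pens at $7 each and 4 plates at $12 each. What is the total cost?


Cost of pens:
4 x $7 = $28
Cost of plates:
4 x $12 = $48
Add both:
$28 + $48 = $76

$76


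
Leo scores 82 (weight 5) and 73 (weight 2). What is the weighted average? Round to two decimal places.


Weighted sum:
5 x 82 + 2 x 73 = 556
Total weight:
5 + 2 = 7
Weighted average:
556 / 7 = 79.4285... ≈ 79.43

79.43


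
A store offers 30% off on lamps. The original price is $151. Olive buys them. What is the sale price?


Calculate the discount amount:
30% of $151 = $45.30
Subtract from original:
$151 - $45.30 = $105.70

$105.70


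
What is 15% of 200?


Convert percentage to decimal:
15% = 0.15
Multiply:
200 x 0.15 = 30

30


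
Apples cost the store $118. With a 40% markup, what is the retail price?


Calculate the markup amount:
40% of $118 = $47.20
Add to cost:
$118 + $47.20 = $165.20

$165.20


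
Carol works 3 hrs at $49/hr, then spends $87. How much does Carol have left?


Calculate earnings:
3 x $49 = $147
Subtract spending:
$147 - $87 = $60

$60


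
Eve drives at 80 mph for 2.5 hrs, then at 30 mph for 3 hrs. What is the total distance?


Leg 1 distance:
80 x 2.5 = 200 miles
Leg 2 distance:
30 x 3 = 90 miles
Total distance:
200 + 90 = 290 miles

290 miles


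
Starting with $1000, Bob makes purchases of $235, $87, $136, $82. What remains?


Add up expenses:
$235 + $87 + $136 + $82 = $540
Subtract from budget:
$1000 - $540 = $460

$460


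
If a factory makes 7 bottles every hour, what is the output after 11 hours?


Production rate: 7 bottles per hour
Time: 11 hours
Total: 7 x 11 = 77 bottles

77 bottles


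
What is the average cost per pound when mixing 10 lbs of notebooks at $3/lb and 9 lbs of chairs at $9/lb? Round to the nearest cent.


Cost of notebooks:
10 x $3 = $30
Cost of chairs:
9 x $9 = $81
Total cost: $30 + $81 = $111
Total weight: 19 lbs
Average: $111 / 19 = $5.8421... ≈ $5.84/lb

$5.84/lb


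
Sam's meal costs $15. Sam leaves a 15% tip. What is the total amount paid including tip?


Calculate the tip:
15% of $15 = $2.25
Add tip to meal cost:
$15 + $2.25 = $17.25

$17.25


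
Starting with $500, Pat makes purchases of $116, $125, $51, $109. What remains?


Add up expenses:
$116 + $125 + $51 + $109 = $401
Subtract from budget:
$500 - $401 = $99

$99


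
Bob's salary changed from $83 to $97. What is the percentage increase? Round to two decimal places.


Find the absolute change:
|97 - 83| = 14
Divide by original and multiply by 100:
14 / 83 x 100 = 16.8674...% ≈ 16.87%

16.87%


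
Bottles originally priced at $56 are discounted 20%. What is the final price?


Calculate the discount amount:
20% of $56 = $11.20
Subtract from original:
$56 - $11.20 = $44.80

$44.80


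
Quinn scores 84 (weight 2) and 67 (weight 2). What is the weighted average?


Weighted sum:
2 x 84 + 2 x 67 = 302
Total weight:
2 + 2 = 4
Weighted average:
302 / 4 = 75.5

75.5


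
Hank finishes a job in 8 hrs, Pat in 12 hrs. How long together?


Hank's rate: 1/8 of the job per hour
Pat's rate: 1/12 of the job per hour
Combined rate: 1/8 + 1/12 = 5/24 per hour
Time = 1 / (5/24) = 24/5 = 4.8 hours

4.8 hours


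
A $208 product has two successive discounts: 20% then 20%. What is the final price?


First discount:
20% of $208 = $41.60
Price after first discount:
$208 - $41.60 = $166.40
Second discount:
20% of $166.40 = $33.28
Final price:
$166.40 - $33.28 = $133.12

$133.12


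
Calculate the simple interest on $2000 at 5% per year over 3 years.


Use the formula I = P x R x T / 100
P x R x T = 2000 x 5 x 3 = 30000
I = 30000 / 100 = $300

$300


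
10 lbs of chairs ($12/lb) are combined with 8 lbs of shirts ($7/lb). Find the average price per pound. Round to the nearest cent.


Cost of chairs:
10 x $12 = $120
Cost of shirts:
8 x $7 = $56
Total cost: $120 + $56 = $176
Total weight: 18 lbs
Average: $176 / 18 = $9.7777... ≈ $9.78/lb

$9.78/lb


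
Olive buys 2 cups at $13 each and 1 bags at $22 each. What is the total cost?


Cost of cups:
2 x $13 = $26
Cost of bags:
1 x $22 = $22
Add both:
$26 + $22 = $48

$48


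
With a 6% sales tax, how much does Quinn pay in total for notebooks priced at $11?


Calculate the tax:
6% of $11 = $0.66
Add tax to price:
$11 + $0.66 = $11.66

$11.66


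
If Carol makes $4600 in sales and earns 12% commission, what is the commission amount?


Convert rate to decimal:
12% = 0.12
Multiply by sales:
$4600 x 0.12 = $552

$552


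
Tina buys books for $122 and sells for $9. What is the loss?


Selling price = $9
Cost price = $122
Loss = cost price - selling price:
Loss = $122 - $9 = $113

$113


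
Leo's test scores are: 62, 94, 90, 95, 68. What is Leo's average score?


Add the scores:
62 + 94 + 90 + 95 + 68 = 409
Divide by the number of tests:
409 / 5 = 81.8

81.8


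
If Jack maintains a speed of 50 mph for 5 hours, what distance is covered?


Use the formula: distance = speed x time
Speed = 50 mph, Time = 5 hours
50 x 5 = 250 miles

250 miles


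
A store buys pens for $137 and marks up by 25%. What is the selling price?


Calculate the markup amount:
25% of $137 = $34.25
Add to cost:
$137 + $34.25 = $171.25

$171.25


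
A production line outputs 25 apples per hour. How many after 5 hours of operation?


Production rate: 25 apples per hour
Time: 5 hours
Total: 25 x 5 = 125 apples

125 apples


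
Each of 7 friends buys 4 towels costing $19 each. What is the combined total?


Cost per person:
4 x $19 = $76
Group total:
7 x $76 = $532

$532


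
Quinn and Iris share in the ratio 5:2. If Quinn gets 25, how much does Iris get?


Find the multiplier:
25 / 5 = 5
Apply to Iris's share:
2 x 5 = 10

10


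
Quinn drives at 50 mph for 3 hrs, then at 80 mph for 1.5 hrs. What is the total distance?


Leg 1 distance:
50 x 3 = 150 miles
Leg 2 distance:
80 x 1.5 = 120 miles
Total distance:
150 + 120 = 270 miles

270 miles


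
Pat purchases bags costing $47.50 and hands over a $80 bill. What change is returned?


Start with the amount paid:
$80
Subtract the price:
$80 - $47.50 = $32.50

$32.50


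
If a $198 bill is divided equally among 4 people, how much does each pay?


Total bill: $198
Number of people: 4
Each pays: $198 / 4 = $49.50

$49.50


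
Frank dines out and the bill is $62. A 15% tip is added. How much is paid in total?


Calculate the tip:
15% of $62 = $9.30
Add tip to meal cost:
$62 + $9.30 = $71.30

$71.30


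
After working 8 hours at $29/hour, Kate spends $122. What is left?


Calculate earnings:
8 x $29 = $232
Subtract spending:
$232 - $122 = $110

$110


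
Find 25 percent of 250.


Convert percentage to decimal:
25% = 0.25
Multiply:
250 x 0.25 = 62.5

62.5


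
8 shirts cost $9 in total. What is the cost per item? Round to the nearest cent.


Total cost: $9
Number of items: 8
Unit price: $9 / 8 = $1.125 ≈ $1.13

$1.13


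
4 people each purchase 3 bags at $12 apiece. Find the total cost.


Cost per person:
3 x $12 = $36
Group total:
4 x $36 = $144

$144


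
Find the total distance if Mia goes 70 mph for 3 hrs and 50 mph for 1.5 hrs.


Leg 1 distance:
70 x 3 = 210 miles
Leg 2 distance:
50 x 1.5 = 75 miles
Total distance:
210 + 75 = 285 miles

285 miles


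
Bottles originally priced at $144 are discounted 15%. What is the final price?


Calculate the discount amount:
15% of $144 = $21.60
Subtract from original:
$144 - $21.60 = $122.40

$122.40


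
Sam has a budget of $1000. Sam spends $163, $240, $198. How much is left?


Add up expenses:
$163 + $240 + $198 = $601
Subtract from budget:
$1000 - $601 = $399

$399


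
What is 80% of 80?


Convert percentage to decimal:
80% = 0.8
Multiply:
80 x 0.8 = 64

64


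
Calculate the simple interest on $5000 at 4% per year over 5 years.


Use the formula I = P x R x T / 100
P x R x T = 5000 x 4 x 5 = 100000
I = 100000 / 100 = $1000

$1000


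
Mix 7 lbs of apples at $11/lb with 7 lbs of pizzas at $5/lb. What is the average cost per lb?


Cost of apples:
7 x $11 = $77
Cost of pizzas:
7 x $5 = $35
Total cost: $77 + $35 = $112
Total weight: 14 lbs
Average: $112 / 14 = $8/lb

$8/lb


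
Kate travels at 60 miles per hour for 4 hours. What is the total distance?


Use the formula: distance = speed x time
Speed = 60 mph, Time = 4 hours
60 x 4 = 240 miles

240 miles


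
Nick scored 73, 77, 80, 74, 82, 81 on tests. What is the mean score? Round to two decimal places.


Add the scores:
73 + 77 + 80 + 74 + 82 + 81 = 467
Divide by the number of tests:
467 / 6 = 77.8333... ≈ 77.83

77.83


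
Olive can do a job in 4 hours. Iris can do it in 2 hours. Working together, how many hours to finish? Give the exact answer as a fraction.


Olive's rate: 1/4 of the job per hour
Iris's rate: 1/2 of the job per hour
Combined rate: 1/4 + 1/2 = 3/4 per hour
Time = 1 / (3/4) = 4/3 hours (≈ 1.33 hours)

4/3 hours


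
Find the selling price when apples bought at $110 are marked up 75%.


Calculate the markup amount:
75% of $110 = $82.50
Add to cost:
$110 + $82.50 = $192.50

$192.50


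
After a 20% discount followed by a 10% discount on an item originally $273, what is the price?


First discount:
20% of $273 = $54.60
Price after first discount:
$273 - $54.60 = $218.40
Second discount:
10% of $218.40 = $21.84
Final price:
$218.40 - $21.84 = $196.56

$196.56


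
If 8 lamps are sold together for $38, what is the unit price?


Total cost: $38
Number of items: 8
Unit price: $38 / 8 = $4.75

$4.75
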